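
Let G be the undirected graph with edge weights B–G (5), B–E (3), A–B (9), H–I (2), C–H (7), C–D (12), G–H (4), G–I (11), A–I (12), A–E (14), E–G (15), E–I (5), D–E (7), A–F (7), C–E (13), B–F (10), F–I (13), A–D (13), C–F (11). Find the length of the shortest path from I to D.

12

Comparing a few candidate routes:
I → H → G → B → E → D: 2 + 4 + 5 + 3 + 7 = 21
I → A → D: 12 + 13 = 25
I → G → B → E → D: 11 + 5 + 3 + 7 = 26
I → H → C → D: 2 + 7 + 12 = 21
I → E → D: 5 + 7 = 12
The minimum is 12.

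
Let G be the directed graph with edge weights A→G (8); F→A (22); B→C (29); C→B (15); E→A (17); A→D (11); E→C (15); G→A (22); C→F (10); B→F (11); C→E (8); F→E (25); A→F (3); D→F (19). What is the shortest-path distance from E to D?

28

Paths from E to D:
E - A - D: 17 + 11 = 28
E - C - B - F - A - D: 15 + 15 + 11 + 22 + 11 = 74
E - C - F - A - D: 15 + 10 + 22 + 11 = 58
The minimum is 28.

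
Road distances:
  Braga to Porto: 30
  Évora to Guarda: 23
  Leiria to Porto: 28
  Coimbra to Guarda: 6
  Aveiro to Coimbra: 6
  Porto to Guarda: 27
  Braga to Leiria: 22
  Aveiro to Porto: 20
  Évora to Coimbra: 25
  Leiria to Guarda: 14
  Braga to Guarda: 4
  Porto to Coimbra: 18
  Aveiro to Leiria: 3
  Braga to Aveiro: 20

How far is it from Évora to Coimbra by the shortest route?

Comparing a few candidate routes:
Évora → Coimbra: 25
Évora → Guarda → Leiria → Aveiro → Coimbra: 23 + 14 + 3 + 6 = 46
Évora → Guarda → Coimbra: 23 + 6 = 29
Best route has total 25.

25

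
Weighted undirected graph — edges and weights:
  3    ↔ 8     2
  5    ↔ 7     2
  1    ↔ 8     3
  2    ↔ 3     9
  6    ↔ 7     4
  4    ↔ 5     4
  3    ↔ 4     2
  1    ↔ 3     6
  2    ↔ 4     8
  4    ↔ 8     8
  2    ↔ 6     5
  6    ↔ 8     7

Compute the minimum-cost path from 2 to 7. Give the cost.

9

Some routes from 2 to 7:
2 -> 6 -> 7: 5 + 4 = 9
2 -> 3 -> 8 -> 6 -> 7: 9 + 2 + 7 + 4 = 22
2 -> 4 -> 3 -> 8 -> 6 -> 7: 8 + 2 + 2 + 7 + 4 = 23
2 -> 6 -> 8 -> 3 -> 4 -> 5 -> 7: 5 + 7 + 2 + 2 + 4 + 2 = 22
2 -> 4 -> 5 -> 7: 8 + 4 + 2 = 14
2 -> 3 -> 4 -> 5 -> 7: 9 + 2 + 4 + 2 = 17
The minimum is 9.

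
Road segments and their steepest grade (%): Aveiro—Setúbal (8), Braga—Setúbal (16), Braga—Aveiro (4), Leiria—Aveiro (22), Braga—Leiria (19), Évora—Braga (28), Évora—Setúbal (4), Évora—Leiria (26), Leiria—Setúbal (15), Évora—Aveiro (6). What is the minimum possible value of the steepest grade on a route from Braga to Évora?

6

Comparing a few candidate routes:
Braga - Aveiro - Évora: max(4, 6) = 6
Braga - Aveiro - Setúbal - Évora: max(4, 8, 4) = 8
Braga - Setúbal - Aveiro - Évora: max(16, 8, 6) = 16
Braga - Setúbal - Évora: max(16, 4) = 16
Smallest bottleneck: 6%.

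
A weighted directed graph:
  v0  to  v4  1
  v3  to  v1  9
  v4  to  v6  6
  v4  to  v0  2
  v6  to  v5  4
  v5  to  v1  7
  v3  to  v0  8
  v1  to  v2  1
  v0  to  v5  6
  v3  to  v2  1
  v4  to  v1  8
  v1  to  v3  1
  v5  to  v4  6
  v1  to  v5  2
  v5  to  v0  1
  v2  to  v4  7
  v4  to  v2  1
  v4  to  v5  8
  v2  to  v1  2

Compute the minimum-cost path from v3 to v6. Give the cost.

13

A few of the v3→v6 routes:
v3 → v2 → v4 → v6: 1 + 7 + 6 = 14
v3 → v2 → v1 → v5 → v0 → v4 → v6: 1 + 2 + 2 + 1 + 1 + 6 = 13
v3 → v0 → v4 → v6: 8 + 1 + 6 = 15
v3 → v2 → v1 → v5 → v4 → v6: 1 + 2 + 2 + 6 + 6 = 17
v3 → v1 → v5 → v4 → v6: 9 + 2 + 6 + 6 = 23
v3 → v1 → v5 → v0 → v4 → v6: 9 + 2 + 1 + 1 + 6 = 19
The minimum is 13.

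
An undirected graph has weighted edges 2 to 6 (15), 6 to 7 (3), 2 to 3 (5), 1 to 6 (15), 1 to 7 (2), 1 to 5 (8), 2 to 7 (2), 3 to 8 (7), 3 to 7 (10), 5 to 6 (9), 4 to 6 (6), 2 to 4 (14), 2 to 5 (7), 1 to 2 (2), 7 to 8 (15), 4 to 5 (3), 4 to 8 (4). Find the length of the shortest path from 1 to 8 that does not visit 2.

Some routes from 1 to 8 avoiding 2:
1 -> 7 -> 8: 2 + 15 = 17
1 -> 5 -> 4 -> 8: 8 + 3 + 4 = 15
1 -> 7 -> 6 -> 4 -> 8: 2 + 3 + 6 + 4 = 15
Best route has total 15.

15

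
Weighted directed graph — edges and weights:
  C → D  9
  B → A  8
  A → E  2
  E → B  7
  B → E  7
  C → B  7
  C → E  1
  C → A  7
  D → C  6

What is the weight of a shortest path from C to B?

7

Paths from C to B:
C - B: 7
C - E - B: 1 + 7 = 8
C - A - E - B: 7 + 2 + 7 = 16
Best route has total 7.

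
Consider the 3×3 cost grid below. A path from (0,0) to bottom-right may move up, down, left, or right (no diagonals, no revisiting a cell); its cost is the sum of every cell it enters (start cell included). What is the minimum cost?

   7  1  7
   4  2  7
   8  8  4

Best path: r0c0 r0c1 r1c1 r1c2 r2c2
Cost: 7 + 1 + 2 + 7 + 4 = 21

21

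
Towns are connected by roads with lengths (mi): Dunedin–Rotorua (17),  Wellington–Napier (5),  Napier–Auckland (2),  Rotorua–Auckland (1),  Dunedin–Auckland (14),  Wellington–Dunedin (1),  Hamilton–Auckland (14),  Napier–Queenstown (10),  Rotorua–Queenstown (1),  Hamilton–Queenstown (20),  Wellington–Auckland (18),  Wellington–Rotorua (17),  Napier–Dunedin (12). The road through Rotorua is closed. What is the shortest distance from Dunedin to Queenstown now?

Some routes from Dunedin to Queenstown avoiding Rotorua:
Dunedin - Wellington - Napier - Queenstown: 1 + 5 + 10 = 16
Dunedin - Napier - Queenstown: 12 + 10 = 22
Dunedin - Auckland - Napier - Queenstown: 14 + 2 + 10 = 26
The minimum is 16 mi.

16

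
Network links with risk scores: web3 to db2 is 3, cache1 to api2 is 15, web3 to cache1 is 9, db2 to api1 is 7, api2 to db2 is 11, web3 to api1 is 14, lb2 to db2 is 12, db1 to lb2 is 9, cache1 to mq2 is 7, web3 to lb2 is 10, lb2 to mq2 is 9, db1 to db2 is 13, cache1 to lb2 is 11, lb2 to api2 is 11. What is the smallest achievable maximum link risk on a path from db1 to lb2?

Comparing a few candidate routes:
db1 - db2 - web3 - cache1 - lb2: max(13, 3, 9, 11) = 13
db1 - db2 - lb2: max(13, 12) = 13
db1 - lb2: max(9) = 9
db1 - db2 - web3 - cache1 - mq2 - lb2: max(13, 3, 9, 7, 9) = 13
db1 - db2 - web3 - lb2: max(13, 3, 10) = 13
Best route has worst link 9.

9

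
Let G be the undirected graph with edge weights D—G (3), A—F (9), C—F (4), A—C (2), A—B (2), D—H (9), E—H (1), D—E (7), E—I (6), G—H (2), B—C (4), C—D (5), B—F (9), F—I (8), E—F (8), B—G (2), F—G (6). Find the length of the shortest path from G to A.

4

A few of the G→A routes:
G - D - C - A: 3 + 5 + 2 = 10
G - B - A: 2 + 2 = 4
G - F - C - A: 6 + 4 + 2 = 12
G - B - C - A: 2 + 4 + 2 = 8
Shortest: 4.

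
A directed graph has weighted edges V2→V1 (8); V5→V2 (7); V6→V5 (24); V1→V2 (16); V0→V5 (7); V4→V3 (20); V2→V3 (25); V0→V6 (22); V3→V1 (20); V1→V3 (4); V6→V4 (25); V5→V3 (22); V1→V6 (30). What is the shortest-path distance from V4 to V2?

56

Candidate routes:
V4 - V3 - V1 - V2: 20 + 20 + 16 = 56
V4 - V3 - V1 - V6 - V5 - V2: 20 + 20 + 30 + 24 + 7 = 101
Best route has total 56.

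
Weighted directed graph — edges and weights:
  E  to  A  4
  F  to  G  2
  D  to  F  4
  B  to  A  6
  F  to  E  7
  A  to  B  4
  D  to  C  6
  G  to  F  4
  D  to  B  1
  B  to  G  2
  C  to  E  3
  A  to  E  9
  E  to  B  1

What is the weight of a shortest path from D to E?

Routes from D to E:
D→F→E: 4 + 7 = 11
D→B→G→F→E: 1 + 2 + 4 + 7 = 14
D→B→A→E: 1 + 6 + 9 = 16
D→C→E: 6 + 3 = 9
Best route has total 9.

9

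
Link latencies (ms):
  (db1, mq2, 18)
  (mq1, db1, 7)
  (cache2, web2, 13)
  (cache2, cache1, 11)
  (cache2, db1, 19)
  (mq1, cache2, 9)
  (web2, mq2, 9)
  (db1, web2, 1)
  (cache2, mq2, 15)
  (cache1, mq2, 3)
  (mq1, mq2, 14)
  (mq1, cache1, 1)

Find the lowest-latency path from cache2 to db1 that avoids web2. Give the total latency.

Some routes from cache2 to db1 avoiding web2:
cache2→cache1→mq1→db1: 11 + 1 + 7 = 19
cache2→mq1→cache1→mq2→db1: 9 + 1 + 3 + 18 = 31
cache2→mq2→cache1→mq1→db1: 15 + 3 + 1 + 7 = 26
cache2→db1: 19
cache2→mq1→db1: 9 + 7 = 16
Shortest: 16 ms.

16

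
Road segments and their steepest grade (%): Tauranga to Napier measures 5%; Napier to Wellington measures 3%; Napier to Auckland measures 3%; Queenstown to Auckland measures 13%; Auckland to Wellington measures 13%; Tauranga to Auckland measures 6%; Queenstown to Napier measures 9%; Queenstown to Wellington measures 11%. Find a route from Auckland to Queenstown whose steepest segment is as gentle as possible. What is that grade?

9

Comparing a few candidate routes:
Auckland-Tauranga-Napier-Queenstown: max(6, 5, 9) = 9
Auckland-Tauranga-Napier-Wellington-Queenstown: max(6, 5, 3, 11) = 11
Auckland-Napier-Queenstown: max(3, 9) = 9
Auckland-Napier-Wellington-Queenstown: max(3, 3, 11) = 11
Best route has worst link 9%.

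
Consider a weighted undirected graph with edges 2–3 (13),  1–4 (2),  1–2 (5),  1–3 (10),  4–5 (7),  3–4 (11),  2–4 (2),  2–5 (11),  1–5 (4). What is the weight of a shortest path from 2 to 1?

Some routes from 2 to 1:
2 - 4 - 1: 2 + 2 = 4
2 - 1: 5
2 - 4 - 5 - 1: 2 + 7 + 4 = 13
2 - 5 - 1: 11 + 4 = 15
The minimum is 4.

4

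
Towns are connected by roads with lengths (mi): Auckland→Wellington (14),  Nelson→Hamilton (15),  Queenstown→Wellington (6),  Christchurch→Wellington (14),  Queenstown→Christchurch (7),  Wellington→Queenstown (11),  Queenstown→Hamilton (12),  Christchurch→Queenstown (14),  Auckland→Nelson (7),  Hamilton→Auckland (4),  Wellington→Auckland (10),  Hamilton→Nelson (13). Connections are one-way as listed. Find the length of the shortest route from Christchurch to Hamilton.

26

Candidate routes:
Christchurch -> Queenstown -> Hamilton: 14 + 12 = 26
Christchurch -> Wellington -> Auckland -> Nelson -> Hamilton: 14 + 10 + 7 + 15 = 46
Christchurch -> Wellington -> Queenstown -> Hamilton: 14 + 11 + 12 = 37
Christchurch -> Queenstown -> Wellington -> Auckland -> Nelson -> Hamilton: 14 + 6 + 10 + 7 + 15 = 52
Best route has total 26 mi.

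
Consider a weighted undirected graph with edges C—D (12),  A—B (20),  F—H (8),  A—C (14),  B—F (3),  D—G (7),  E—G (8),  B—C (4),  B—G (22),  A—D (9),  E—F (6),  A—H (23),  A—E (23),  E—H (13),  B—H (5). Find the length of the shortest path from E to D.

Comparing a few candidate routes:
E-A-D: 23 + 9 = 32
E-G-D: 8 + 7 = 15
E-F-B-C-D: 6 + 3 + 4 + 12 = 25
E-F-H-B-C-D: 6 + 8 + 5 + 4 + 12 = 35
E-F-B-C-A-D: 6 + 3 + 4 + 14 + 9 = 36
E-H-B-C-D: 13 + 5 + 4 + 12 = 34
The minimum is 15.

15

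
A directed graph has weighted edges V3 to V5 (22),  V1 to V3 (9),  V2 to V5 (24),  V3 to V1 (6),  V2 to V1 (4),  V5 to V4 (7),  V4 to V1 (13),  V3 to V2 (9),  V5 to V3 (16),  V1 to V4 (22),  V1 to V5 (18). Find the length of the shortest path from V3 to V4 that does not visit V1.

Routes from V3 to V4 avoiding V1:
V3→V2→V5→V4: 9 + 24 + 7 = 40
V3→V5→V4: 22 + 7 = 29
Best route has total 29.

29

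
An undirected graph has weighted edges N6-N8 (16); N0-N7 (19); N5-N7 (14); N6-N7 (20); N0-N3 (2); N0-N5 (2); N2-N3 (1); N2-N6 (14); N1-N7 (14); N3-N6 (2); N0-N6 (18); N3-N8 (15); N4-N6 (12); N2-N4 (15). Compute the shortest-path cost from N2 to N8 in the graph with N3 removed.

Candidate routes:
N2→N4→N6→N8: 15 + 12 + 16 = 43
N2→N6→N8: 14 + 16 = 30
Shortest: 30.

30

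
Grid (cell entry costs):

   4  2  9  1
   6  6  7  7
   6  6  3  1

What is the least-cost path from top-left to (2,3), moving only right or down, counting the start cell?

22

Take (0,0) (0,1) (1,1) (2,1) (2,2) (2,3) for a total of 4 + 2 + 6 + 6 + 3 + 1 = 22.
(Top row then right column would cost 24.)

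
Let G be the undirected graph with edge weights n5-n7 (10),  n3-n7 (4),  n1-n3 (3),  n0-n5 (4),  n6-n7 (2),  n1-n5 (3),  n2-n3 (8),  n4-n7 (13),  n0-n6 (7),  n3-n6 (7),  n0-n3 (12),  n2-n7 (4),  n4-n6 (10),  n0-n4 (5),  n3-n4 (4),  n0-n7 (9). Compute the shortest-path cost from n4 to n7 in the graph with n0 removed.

8

A few of the n4→n7 routes:
n4 - n3 - n7: 4 + 4 = 8
n4 - n6 - n7: 10 + 2 = 12
n4 - n3 - n6 - n7: 4 + 7 + 2 = 13
n4 - n3 - n2 - n7: 4 + 8 + 4 = 16
n4 - n7: 13
Shortest: 8.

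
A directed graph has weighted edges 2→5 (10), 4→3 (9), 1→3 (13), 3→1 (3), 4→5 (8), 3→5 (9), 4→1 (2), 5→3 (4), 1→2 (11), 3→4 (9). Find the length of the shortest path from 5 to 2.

18

Candidate routes:
5-3-1-2: 4 + 3 + 11 = 18
5-3-4-1-2: 4 + 9 + 2 + 11 = 26
The minimum is 18.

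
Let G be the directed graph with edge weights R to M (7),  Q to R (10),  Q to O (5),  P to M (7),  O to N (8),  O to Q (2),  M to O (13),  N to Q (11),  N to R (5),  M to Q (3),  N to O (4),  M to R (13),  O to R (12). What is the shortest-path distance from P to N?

23

Candidate routes:
P -> M -> O -> N: 7 + 13 + 8 = 28
P -> M -> Q -> O -> N: 7 + 3 + 5 + 8 = 23
Shortest: 23.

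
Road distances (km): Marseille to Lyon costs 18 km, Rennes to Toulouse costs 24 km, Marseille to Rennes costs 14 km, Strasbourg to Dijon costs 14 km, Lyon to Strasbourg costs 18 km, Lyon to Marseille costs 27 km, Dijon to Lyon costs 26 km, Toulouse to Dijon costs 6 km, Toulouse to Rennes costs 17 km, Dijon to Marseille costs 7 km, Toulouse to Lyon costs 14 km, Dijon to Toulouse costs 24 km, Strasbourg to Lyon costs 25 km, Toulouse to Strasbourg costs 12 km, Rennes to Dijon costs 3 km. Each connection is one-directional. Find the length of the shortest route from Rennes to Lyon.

Some routes from Rennes to Lyon:
Rennes - Dijon - Marseille - Lyon: 3 + 7 + 18 = 28
Rennes - Toulouse - Lyon: 24 + 14 = 38
Rennes - Dijon - Lyon: 3 + 26 = 29
Best route has total 28 km.

28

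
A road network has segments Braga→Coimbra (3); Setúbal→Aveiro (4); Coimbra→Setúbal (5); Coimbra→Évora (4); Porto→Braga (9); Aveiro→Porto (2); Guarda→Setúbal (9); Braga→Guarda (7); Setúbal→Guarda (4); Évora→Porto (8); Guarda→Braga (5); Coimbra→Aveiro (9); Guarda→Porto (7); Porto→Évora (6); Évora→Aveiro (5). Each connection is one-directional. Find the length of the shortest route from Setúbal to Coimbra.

12

Candidate routes:
Setúbal - Guarda - Braga - Coimbra: 4 + 5 + 3 = 12
Setúbal - Aveiro - Porto - Braga - Coimbra: 4 + 2 + 9 + 3 = 18
Setúbal - Guarda - Porto - Braga - Coimbra: 4 + 7 + 9 + 3 = 23
The minimum is 12 mi.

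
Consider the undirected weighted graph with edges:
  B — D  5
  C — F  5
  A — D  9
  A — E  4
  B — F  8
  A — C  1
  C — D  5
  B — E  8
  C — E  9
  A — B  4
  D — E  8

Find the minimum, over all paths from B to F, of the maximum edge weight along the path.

5

Comparing a few candidate routes:
B → D → E → A → C → F: max(5, 8, 4, 1, 5) = 8
B → A → C → F: max(4, 1, 5) = 5
B → D → C → F: max(5, 5, 5) = 5
Smallest bottleneck: 5.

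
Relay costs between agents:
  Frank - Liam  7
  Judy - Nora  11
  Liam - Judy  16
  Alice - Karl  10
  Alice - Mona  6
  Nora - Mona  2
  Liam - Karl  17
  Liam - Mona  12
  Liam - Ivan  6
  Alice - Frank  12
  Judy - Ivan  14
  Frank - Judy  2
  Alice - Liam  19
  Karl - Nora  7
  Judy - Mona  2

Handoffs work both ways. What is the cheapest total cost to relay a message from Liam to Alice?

17

A few of the Liam→Alice routes:
Liam -> Alice: 19
Liam -> Mona -> Alice: 12 + 6 = 18
Liam -> Frank -> Judy -> Mona -> Alice: 7 + 2 + 2 + 6 = 17
Liam -> Frank -> Alice: 7 + 12 = 19
Shortest: 17.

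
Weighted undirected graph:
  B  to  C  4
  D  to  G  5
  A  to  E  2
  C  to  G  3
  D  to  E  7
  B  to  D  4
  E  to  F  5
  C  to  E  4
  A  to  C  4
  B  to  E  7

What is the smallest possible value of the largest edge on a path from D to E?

Some routes from D to E:
D - B - C - A - E: max(4, 4, 4, 2) = 4
D - G - C - A - E: max(5, 3, 4, 2) = 5
D - B - C - E: max(4, 4, 4) = 4
The minimum achievable maximum is 4.

4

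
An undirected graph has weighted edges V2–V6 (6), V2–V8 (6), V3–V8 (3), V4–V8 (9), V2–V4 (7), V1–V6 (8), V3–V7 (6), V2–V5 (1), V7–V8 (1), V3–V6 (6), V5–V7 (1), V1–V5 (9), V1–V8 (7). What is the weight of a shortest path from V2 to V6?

Some routes from V2 to V6:
V2-V8-V3-V6: 6 + 3 + 6 = 15
V2-V5-V7-V3-V6: 1 + 1 + 6 + 6 = 14
V2-V5-V7-V8-V3-V6: 1 + 1 + 1 + 3 + 6 = 12
V2-V6: 6
Best route has total 6.

6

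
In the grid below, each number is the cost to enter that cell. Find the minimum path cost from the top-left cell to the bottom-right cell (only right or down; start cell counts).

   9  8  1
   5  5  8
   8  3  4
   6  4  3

One optimal route is r0c0 r1c0 r1c1 r2c1 r2c2 r3c2.
Its cost is 9 + 5 + 5 + 3 + 4 + 3 = 29.
For comparison, the top-then-right route costs 33.

29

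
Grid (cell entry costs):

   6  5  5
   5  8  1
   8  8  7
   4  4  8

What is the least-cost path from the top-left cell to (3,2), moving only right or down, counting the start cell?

Path r0c0→r0c1→r0c2→r1c2→r2c2→r3c2: 6 + 5 + 5 + 1 + 7 + 8 = 32.

32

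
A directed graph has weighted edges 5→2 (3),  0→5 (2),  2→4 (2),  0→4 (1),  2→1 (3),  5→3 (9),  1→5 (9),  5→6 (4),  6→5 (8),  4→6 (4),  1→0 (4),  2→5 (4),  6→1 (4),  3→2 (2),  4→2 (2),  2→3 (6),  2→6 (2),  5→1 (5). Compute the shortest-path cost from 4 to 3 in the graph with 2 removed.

21

Routes from 4 to 3 avoiding 2:
4 → 6 → 1 → 0 → 5 → 3: 4 + 4 + 4 + 2 + 9 = 23
4 → 6 → 5 → 3: 4 + 8 + 9 = 21
4 → 6 → 1 → 5 → 3: 4 + 4 + 9 + 9 = 26
The minimum is 21.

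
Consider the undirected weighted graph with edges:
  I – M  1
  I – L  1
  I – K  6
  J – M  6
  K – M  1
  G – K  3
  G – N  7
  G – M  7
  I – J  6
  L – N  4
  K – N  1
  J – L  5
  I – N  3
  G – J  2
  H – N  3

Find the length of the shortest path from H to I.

6

Some routes from H to I:
H-N-K-M-I: 3 + 1 + 1 + 1 = 6
H-N-L-I: 3 + 4 + 1 = 8
H-N-K-I: 3 + 1 + 6 = 10
H-N-K-G-J-L-I: 3 + 1 + 3 + 2 + 5 + 1 = 15
H-N-K-G-J-I: 3 + 1 + 3 + 2 + 6 = 15
H-N-I: 3 + 3 = 6
Best route has total 6.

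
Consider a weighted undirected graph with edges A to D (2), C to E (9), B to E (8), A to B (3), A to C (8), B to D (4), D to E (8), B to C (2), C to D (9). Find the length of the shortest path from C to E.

Checking several routes:
C→B→E: 2 + 8 = 10
C→E: 9
C→B→D→E: 2 + 4 + 8 = 14
The minimum is 9.

9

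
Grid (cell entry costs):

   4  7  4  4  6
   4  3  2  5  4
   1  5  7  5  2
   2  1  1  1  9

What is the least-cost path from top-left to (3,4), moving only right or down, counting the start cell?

Cheapest: [0,0] → [1,0] → [2,0] → [3,0] → [3,1] → [3,2] → [3,3] → [3,4]
  4 + 4 + 1 + 2 + 1 + 1 + 1 + 9 = 23
For comparison, the top-then-right route costs 40.

23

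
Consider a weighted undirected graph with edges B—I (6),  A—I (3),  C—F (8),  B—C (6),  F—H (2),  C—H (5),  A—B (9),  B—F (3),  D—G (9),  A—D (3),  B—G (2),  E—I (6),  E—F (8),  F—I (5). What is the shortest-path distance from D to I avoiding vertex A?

Some routes from D to I avoiding A:
D -> G -> B -> C -> H -> F -> I: 9 + 2 + 6 + 5 + 2 + 5 = 29
D -> G -> B -> F -> E -> I: 9 + 2 + 3 + 8 + 6 = 28
D -> G -> B -> F -> I: 9 + 2 + 3 + 5 = 19
D -> G -> B -> I: 9 + 2 + 6 = 17
Best route has total 17.

17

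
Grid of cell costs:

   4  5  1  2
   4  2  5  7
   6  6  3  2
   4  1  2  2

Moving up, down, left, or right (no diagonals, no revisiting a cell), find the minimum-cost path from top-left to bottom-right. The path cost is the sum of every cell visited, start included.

21

Path [0,0] -> [1,0] -> [1,1] -> [2,1] -> [3,1] -> [3,2] -> [3,3]: 4 + 4 + 2 + 6 + 1 + 2 + 2 = 21.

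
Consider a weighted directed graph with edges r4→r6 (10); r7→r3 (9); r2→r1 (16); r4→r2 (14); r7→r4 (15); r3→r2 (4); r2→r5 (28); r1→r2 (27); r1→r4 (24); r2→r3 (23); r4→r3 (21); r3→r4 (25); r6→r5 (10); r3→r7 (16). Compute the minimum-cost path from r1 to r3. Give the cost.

45

Paths from r1 to r3:
r1 - r2 - r3: 27 + 23 = 50
r1 - r4 - r3: 24 + 21 = 45
r1 - r4 - r2 - r3: 24 + 14 + 23 = 61
Shortest: 45.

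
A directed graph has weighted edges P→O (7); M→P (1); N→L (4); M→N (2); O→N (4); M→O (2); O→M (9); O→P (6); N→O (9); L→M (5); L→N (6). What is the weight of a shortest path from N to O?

9

Candidate routes:
N→O: 9
N→L→M→O: 4 + 5 + 2 = 11
N→L→M→P→O: 4 + 5 + 1 + 7 = 17
Best route has total 9.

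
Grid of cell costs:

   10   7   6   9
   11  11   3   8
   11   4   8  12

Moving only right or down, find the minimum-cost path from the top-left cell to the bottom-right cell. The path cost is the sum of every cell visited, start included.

Best path: (0,0)→(0,1)→(0,2)→(1,2)→(1,3)→(2,3)
Cost: 10 + 7 + 6 + 3 + 8 + 12 = 46
For comparison, the top-then-right route costs 52.

46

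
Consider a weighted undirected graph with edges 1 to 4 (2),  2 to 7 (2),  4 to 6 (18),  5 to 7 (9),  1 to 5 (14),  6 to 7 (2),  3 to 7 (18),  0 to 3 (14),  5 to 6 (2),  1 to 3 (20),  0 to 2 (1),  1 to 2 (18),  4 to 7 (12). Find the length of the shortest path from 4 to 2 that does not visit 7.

Some routes from 4 to 2 avoiding 7:
4 -> 1 -> 3 -> 0 -> 2: 2 + 20 + 14 + 1 = 37
4 -> 6 -> 5 -> 1 -> 2: 18 + 2 + 14 + 18 = 52
4 -> 1 -> 2: 2 + 18 = 20
Best route has total 20.

20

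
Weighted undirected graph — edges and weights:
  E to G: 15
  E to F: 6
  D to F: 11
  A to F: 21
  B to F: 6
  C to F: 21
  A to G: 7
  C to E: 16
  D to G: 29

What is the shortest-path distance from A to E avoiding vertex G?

Routes from A to E avoiding G:
A-F-E: 21 + 6 = 27
A-F-C-E: 21 + 21 + 16 = 58
Best route has total 27.

27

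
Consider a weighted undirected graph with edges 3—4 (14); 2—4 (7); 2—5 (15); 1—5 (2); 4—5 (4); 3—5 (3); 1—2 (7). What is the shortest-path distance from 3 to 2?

Routes from 3 to 2:
3 -> 4 -> 2: 14 + 7 = 21
3 -> 5 -> 2: 3 + 15 = 18
3 -> 4 -> 5 -> 1 -> 2: 14 + 4 + 2 + 7 = 27
3 -> 5 -> 1 -> 2: 3 + 2 + 7 = 12
3 -> 5 -> 4 -> 2: 3 + 4 + 7 = 14
3 -> 4 -> 5 -> 2: 14 + 4 + 15 = 33
The minimum is 12.

12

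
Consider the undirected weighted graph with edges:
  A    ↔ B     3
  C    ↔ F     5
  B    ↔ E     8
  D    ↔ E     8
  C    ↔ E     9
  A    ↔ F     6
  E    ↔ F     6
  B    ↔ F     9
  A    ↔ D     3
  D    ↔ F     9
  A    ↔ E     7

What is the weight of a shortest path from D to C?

14

Checking several routes:
D → F → C: 9 + 5 = 14
D → E → C: 8 + 9 = 17
D → A → F → C: 3 + 6 + 5 = 14
The minimum is 14.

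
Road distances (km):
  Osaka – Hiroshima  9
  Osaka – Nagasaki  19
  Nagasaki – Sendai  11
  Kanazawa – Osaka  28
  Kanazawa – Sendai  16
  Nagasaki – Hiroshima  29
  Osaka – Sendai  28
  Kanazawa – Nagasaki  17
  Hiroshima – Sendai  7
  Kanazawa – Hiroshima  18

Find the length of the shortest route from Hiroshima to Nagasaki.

Some routes from Hiroshima to Nagasaki:
Hiroshima - Sendai - Nagasaki: 7 + 11 = 18
Hiroshima - Osaka - Nagasaki: 9 + 19 = 28
Hiroshima - Nagasaki: 29
Shortest: 18 km.

18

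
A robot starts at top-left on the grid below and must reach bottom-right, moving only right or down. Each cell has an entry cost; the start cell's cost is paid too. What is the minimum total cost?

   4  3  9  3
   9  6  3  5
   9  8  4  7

Take (0,0) (0,1) (1,1) (1,2) (2,2) (2,3) for a total of 4 + 3 + 6 + 3 + 4 + 7 = 27.
For comparison, the top-then-right route costs 31.

27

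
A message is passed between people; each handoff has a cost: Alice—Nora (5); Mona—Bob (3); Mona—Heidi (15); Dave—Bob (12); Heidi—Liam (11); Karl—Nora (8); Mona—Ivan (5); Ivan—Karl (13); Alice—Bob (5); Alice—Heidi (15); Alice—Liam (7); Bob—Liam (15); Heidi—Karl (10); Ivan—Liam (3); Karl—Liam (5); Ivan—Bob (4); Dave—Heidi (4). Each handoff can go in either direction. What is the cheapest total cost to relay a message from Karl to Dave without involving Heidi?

Some routes from Karl to Dave avoiding Heidi:
Karl - Liam - Ivan - Mona - Bob - Dave: 5 + 3 + 5 + 3 + 12 = 28
Karl - Liam - Alice - Bob - Dave: 5 + 7 + 5 + 12 = 29
Karl - Liam - Bob - Dave: 5 + 15 + 12 = 32
Karl - Nora - Alice - Bob - Dave: 8 + 5 + 5 + 12 = 30
Karl - Liam - Ivan - Bob - Dave: 5 + 3 + 4 + 12 = 24
Karl - Ivan - Bob - Dave: 13 + 4 + 12 = 29
Best route has total 24.

24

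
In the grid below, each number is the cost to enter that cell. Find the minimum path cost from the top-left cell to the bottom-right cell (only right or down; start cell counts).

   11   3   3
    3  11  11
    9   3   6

Cheapest: r0c0 → r1c0 → r2c0 → r2c1 → r2c2
  11 + 3 + 9 + 3 + 6 = 32
For comparison, the top-then-right route costs 34.

32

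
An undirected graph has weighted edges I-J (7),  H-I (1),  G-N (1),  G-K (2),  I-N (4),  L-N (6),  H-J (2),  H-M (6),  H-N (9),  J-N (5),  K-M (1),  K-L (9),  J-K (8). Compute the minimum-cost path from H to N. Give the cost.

5

A few of the H→N routes:
H → N: 9
H → J → K → G → N: 2 + 8 + 2 + 1 = 13
H → I → N: 1 + 4 = 5
H → M → K → G → N: 6 + 1 + 2 + 1 = 10
H → J → N: 2 + 5 = 7
Shortest: 5.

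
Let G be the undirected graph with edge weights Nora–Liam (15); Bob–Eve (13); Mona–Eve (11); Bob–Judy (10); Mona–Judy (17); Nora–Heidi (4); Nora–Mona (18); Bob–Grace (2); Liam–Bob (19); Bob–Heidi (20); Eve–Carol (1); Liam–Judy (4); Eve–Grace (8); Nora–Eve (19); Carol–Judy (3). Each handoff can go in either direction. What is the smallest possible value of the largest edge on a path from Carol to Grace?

Some routes from Carol to Grace:
Carol -> Eve -> Bob -> Grace: max(1, 13, 2) = 13
Carol -> Eve -> Grace: max(1, 8) = 8
Carol -> Judy -> Bob -> Grace: max(3, 10, 2) = 10
Carol -> Judy -> Bob -> Eve -> Grace: max(3, 10, 13, 8) = 13
The minimum achievable maximum is 8.

8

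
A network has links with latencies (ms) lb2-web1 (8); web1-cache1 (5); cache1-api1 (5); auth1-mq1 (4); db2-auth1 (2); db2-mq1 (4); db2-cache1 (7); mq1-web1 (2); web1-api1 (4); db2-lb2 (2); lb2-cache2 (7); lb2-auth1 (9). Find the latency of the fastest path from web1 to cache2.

15

A few of the web1→cache2 routes:
web1 - mq1 - db2 - lb2 - cache2: 2 + 4 + 2 + 7 = 15
web1 - mq1 - auth1 - db2 - lb2 - cache2: 2 + 4 + 2 + 2 + 7 = 17
web1 - mq1 - auth1 - lb2 - cache2: 2 + 4 + 9 + 7 = 22
web1 - lb2 - cache2: 8 + 7 = 15
web1 - cache1 - db2 - lb2 - cache2: 5 + 7 + 2 + 7 = 21
Shortest: 15 ms.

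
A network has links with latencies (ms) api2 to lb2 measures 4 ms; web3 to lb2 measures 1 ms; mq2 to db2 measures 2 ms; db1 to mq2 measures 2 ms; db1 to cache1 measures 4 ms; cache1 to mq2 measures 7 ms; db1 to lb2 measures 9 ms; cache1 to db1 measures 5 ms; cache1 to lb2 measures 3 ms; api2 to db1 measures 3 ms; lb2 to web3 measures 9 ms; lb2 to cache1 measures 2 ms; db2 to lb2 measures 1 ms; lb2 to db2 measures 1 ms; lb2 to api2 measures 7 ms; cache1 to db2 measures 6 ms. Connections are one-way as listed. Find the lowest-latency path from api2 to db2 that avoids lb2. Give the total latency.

7

Candidate routes:
api2→db1→cache1→db2: 3 + 4 + 6 = 13
api2→db1→cache1→mq2→db2: 3 + 4 + 7 + 2 = 16
api2→db1→mq2→db2: 3 + 2 + 2 = 7
Best route has total 7 ms.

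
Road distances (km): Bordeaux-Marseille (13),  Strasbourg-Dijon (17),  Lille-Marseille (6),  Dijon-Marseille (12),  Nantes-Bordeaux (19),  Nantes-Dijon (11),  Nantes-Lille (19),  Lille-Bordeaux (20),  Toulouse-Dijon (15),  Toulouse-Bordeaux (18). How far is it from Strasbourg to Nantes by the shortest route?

28

Checking several routes:
Strasbourg→Dijon→Marseille→Bordeaux→Nantes: 17 + 12 + 13 + 19 = 61
Strasbourg→Dijon→Nantes: 17 + 11 = 28
Strasbourg→Dijon→Marseille→Lille→Bordeaux→Nantes: 17 + 12 + 6 + 20 + 19 = 74
Strasbourg→Dijon→Marseille→Lille→Nantes: 17 + 12 + 6 + 19 = 54
Strasbourg→Dijon→Toulouse→Bordeaux→Nantes: 17 + 15 + 18 + 19 = 69
Best route has total 28 km.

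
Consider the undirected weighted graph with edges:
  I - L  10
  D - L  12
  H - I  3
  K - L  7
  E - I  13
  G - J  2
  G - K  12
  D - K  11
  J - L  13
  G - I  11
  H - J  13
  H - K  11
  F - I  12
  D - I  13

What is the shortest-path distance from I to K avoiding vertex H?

A few of the I→K routes:
I → D → K: 13 + 11 = 24
I → D → L → K: 13 + 12 + 7 = 32
I → L → K: 10 + 7 = 17
I → G → K: 11 + 12 = 23
The minimum is 17.

17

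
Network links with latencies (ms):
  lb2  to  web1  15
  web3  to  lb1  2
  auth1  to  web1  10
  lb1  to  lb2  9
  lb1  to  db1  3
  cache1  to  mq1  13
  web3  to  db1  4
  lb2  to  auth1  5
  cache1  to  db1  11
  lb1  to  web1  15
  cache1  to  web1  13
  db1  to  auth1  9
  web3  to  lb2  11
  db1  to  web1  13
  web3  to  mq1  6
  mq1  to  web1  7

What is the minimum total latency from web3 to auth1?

Checking several routes:
web3 → db1 → auth1: 4 + 9 = 13
web3 → lb1 → lb2 → auth1: 2 + 9 + 5 = 16
web3 → lb1 → db1 → auth1: 2 + 3 + 9 = 14
web3 → lb2 → auth1: 11 + 5 = 16
Shortest: 13 ms.

13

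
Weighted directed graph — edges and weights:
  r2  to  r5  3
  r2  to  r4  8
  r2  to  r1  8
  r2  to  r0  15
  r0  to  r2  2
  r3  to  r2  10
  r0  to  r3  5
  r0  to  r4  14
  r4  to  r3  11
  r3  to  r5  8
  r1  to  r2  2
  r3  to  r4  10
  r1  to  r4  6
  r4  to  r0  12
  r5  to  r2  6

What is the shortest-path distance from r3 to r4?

A few of the r3→r4 routes:
r3→r2→r4: 10 + 8 = 18
r3→r4: 10
r3→r2→r1→r4: 10 + 8 + 6 = 24
r3→r5→r2→r4: 8 + 6 + 8 = 22
Best route has total 10.

10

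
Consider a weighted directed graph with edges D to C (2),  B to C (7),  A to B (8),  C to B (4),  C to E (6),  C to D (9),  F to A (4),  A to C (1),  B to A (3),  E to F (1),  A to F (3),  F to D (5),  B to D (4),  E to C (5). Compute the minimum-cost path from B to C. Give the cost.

4

Routes from B to C:
B-C: 7
B-A-C: 3 + 1 = 4
B-D-C: 4 + 2 = 6
B-A-F-D-C: 3 + 3 + 5 + 2 = 13
The minimum is 4.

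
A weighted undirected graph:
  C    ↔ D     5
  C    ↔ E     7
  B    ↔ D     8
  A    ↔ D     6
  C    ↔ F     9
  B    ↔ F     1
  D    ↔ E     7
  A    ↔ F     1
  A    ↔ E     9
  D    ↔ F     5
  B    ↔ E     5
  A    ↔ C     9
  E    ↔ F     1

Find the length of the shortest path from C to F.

8

Comparing a few candidate routes:
C - F: 9
C - E - F: 7 + 1 = 8
C - D - A - F: 5 + 6 + 1 = 12
C - A - F: 9 + 1 = 10
C - D - F: 5 + 5 = 10
The minimum is 8.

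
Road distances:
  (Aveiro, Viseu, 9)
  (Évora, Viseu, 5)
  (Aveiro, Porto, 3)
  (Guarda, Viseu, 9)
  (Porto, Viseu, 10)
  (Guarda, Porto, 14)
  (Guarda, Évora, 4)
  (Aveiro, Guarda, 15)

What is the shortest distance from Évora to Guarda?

Comparing a few candidate routes:
Évora→Guarda: 4
Évora→Viseu→Guarda: 5 + 9 = 14
Évora→Viseu→Aveiro→Guarda: 5 + 9 + 15 = 29
Shortest: 4.

4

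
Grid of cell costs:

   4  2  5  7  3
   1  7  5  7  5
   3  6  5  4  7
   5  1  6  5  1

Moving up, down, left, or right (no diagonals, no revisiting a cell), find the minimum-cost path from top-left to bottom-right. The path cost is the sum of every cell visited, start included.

One optimal route is (0,0)→(1,0)→(2,0)→(3,0)→(3,1)→(3,2)→(3,3)→(3,4).
Its cost is 4 + 1 + 3 + 5 + 1 + 6 + 5 + 1 = 26.

26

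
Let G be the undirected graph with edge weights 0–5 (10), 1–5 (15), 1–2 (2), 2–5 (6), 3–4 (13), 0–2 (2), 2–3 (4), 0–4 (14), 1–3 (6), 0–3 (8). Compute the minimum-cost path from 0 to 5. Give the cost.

8

A few of the 0→5 routes:
0-5: 10
0-3-1-2-5: 8 + 6 + 2 + 6 = 22
0-3-2-5: 8 + 4 + 6 = 18
0-2-5: 2 + 6 = 8
0-2-1-5: 2 + 2 + 15 = 19
Shortest: 8.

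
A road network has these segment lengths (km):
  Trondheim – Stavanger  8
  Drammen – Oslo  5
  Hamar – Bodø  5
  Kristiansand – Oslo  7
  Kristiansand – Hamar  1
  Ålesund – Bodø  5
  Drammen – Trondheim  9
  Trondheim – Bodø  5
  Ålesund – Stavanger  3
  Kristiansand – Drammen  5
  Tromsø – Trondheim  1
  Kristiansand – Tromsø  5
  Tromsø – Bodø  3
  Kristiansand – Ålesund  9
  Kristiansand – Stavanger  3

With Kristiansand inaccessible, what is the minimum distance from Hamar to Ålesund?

Routes from Hamar to Ålesund avoiding Kristiansand:
Hamar-Bodø-Trondheim-Stavanger-Ålesund: 5 + 5 + 8 + 3 = 21
Hamar-Bodø-Tromsø-Trondheim-Stavanger-Ålesund: 5 + 3 + 1 + 8 + 3 = 20
Hamar-Bodø-Ålesund: 5 + 5 = 10
The minimum is 10 km.

10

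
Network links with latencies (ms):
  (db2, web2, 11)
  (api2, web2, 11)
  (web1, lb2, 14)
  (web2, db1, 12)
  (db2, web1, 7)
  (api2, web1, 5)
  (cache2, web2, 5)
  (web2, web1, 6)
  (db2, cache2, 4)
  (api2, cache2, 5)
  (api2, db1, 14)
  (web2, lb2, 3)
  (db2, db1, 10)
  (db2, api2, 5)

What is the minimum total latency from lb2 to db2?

Comparing a few candidate routes:
lb2 -> web2 -> cache2 -> db2: 3 + 5 + 4 = 12
lb2 -> web2 -> db2: 3 + 11 = 14
lb2 -> web2 -> api2 -> db2: 3 + 11 + 5 = 19
lb2 -> web2 -> web1 -> api2 -> db2: 3 + 6 + 5 + 5 = 19
lb2 -> web2 -> cache2 -> api2 -> db2: 3 + 5 + 5 + 5 = 18
lb2 -> web2 -> web1 -> db2: 3 + 6 + 7 = 16
Shortest: 12 ms.

12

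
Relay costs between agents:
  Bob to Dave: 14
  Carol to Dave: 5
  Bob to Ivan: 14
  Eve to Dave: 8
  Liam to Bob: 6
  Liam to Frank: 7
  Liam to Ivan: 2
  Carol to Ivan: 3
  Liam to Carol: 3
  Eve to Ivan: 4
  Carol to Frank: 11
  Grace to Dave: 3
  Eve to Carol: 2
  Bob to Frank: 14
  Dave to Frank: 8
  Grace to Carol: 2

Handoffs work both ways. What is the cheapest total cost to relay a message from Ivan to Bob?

8

A few of the Ivan→Bob routes:
Ivan - Liam - Bob: 2 + 6 = 8
Ivan - Carol - Grace - Dave - Bob: 3 + 2 + 3 + 14 = 22
Ivan - Carol - Liam - Bob: 3 + 3 + 6 = 12
Ivan - Eve - Carol - Liam - Bob: 4 + 2 + 3 + 6 = 15
Ivan - Bob: 14
Best route has total 8.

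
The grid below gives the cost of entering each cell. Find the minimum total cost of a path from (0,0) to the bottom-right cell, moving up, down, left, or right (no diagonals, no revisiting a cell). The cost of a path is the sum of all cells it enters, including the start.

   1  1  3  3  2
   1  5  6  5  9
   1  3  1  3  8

18

Path r0c0 -> r1c0 -> r2c0 -> r2c1 -> r2c2 -> r2c3 -> r2c4: 1 + 1 + 1 + 3 + 1 + 3 + 8 = 18.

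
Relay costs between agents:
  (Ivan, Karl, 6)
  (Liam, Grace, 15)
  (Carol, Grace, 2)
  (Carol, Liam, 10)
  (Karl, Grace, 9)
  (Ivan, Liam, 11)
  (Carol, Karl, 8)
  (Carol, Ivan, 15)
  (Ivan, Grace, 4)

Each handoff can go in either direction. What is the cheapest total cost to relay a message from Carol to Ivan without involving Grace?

Routes from Carol to Ivan avoiding Grace:
Carol - Liam - Ivan: 10 + 11 = 21
Carol - Ivan: 15
Carol - Karl - Ivan: 8 + 6 = 14
The minimum is 14.

14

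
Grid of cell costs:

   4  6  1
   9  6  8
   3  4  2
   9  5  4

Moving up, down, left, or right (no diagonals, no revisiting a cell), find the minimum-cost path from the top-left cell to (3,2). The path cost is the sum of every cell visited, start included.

25

Best path: (0,0) (0,1) (0,2) (1,2) (2,2) (3,2)
Cost: 4 + 6 + 1 + 8 + 2 + 4 = 25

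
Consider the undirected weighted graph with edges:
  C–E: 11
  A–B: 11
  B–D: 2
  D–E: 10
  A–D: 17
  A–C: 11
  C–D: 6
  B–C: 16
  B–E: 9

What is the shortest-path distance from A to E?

A few of the A→E routes:
A-C-E: 11 + 11 = 22
A-D-E: 17 + 10 = 27
A-B-E: 11 + 9 = 20
A-B-D-E: 11 + 2 + 10 = 23
A-C-D-E: 11 + 6 + 10 = 27
Shortest: 20.

20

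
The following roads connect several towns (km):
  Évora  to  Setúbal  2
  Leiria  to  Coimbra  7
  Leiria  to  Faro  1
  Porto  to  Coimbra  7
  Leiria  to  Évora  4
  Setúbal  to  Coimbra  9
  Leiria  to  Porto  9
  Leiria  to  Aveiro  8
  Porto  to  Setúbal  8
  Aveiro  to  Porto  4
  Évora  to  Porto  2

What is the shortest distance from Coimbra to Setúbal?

9

Checking several routes:
Coimbra -> Porto -> Évora -> Setúbal: 7 + 2 + 2 = 11
Coimbra -> Setúbal: 9
Coimbra -> Porto -> Setúbal: 7 + 8 = 15
Coimbra -> Leiria -> Évora -> Setúbal: 7 + 4 + 2 = 13
Coimbra -> Leiria -> Porto -> Évora -> Setúbal: 7 + 9 + 2 + 2 = 20
Best route has total 9 km.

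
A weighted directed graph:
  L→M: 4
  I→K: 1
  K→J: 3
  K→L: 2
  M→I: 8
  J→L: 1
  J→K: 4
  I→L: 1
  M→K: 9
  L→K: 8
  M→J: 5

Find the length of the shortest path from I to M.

5

Paths from I to M:
I→K→J→L→M: 1 + 3 + 1 + 4 = 9
I→L→M: 1 + 4 = 5
I→K→L→M: 1 + 2 + 4 = 7
Best route has total 5.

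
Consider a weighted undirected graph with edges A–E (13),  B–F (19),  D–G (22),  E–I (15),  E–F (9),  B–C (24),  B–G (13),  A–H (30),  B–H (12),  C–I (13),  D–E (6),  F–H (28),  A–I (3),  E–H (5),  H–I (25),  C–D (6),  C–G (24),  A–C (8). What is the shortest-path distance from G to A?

Comparing a few candidate routes:
G-C-A: 24 + 8 = 32
G-D-C-I-A: 22 + 6 + 13 + 3 = 44
G-D-E-A: 22 + 6 + 13 = 41
G-D-C-A: 22 + 6 + 8 = 36
G-C-I-A: 24 + 13 + 3 = 40
G-B-H-E-A: 13 + 12 + 5 + 13 = 43
Best route has total 32.

32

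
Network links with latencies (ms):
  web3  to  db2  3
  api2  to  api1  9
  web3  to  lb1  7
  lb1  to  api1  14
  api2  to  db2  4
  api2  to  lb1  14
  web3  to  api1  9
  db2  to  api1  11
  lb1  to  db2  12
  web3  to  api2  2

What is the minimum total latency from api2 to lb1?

Some routes from api2 to lb1:
api2 -> lb1: 14
api2 -> db2 -> web3 -> lb1: 4 + 3 + 7 = 14
api2 -> web3 -> lb1: 2 + 7 = 9
Best route has total 9 ms.

9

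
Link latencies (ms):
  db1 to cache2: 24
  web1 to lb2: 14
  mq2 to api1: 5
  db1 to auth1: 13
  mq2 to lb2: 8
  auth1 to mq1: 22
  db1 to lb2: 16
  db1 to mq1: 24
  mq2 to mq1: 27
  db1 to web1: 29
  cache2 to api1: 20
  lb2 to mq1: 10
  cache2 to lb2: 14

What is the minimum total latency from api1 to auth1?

42

A few of the api1→auth1 routes:
api1-mq2-mq1-auth1: 5 + 27 + 22 = 54
api1-mq2-lb2-mq1-auth1: 5 + 8 + 10 + 22 = 45
api1-mq2-lb2-db1-auth1: 5 + 8 + 16 + 13 = 42
Best route has total 42 ms.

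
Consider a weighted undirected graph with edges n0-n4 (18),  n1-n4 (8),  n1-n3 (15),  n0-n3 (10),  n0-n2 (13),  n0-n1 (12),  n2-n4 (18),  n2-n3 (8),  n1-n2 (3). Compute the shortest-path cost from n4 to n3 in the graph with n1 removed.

26

Candidate routes:
n4 -> n0 -> n2 -> n3: 18 + 13 + 8 = 39
n4 -> n2 -> n0 -> n3: 18 + 13 + 10 = 41
n4 -> n2 -> n3: 18 + 8 = 26
n4 -> n0 -> n3: 18 + 10 = 28
The minimum is 26.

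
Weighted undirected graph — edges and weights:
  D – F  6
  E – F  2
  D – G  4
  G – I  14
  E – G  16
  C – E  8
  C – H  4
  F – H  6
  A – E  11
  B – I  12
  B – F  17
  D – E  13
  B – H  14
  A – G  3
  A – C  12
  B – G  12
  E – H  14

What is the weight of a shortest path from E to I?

A few of the E→I routes:
E -> F -> D -> G -> I: 2 + 6 + 4 + 14 = 26
E -> A -> G -> I: 11 + 3 + 14 = 28
E -> G -> I: 16 + 14 = 30
Shortest: 26.

26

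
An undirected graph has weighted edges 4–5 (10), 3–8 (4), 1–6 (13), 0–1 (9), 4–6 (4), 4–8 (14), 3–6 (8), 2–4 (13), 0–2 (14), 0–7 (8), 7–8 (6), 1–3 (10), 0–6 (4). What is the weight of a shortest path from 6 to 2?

Comparing a few candidate routes:
6 → 3 → 8 → 4 → 2: 8 + 4 + 14 + 13 = 39
6 → 0 → 2: 4 + 14 = 18
6 → 4 → 2: 4 + 13 = 17
6 → 1 → 0 → 2: 13 + 9 + 14 = 36
Shortest: 17.

17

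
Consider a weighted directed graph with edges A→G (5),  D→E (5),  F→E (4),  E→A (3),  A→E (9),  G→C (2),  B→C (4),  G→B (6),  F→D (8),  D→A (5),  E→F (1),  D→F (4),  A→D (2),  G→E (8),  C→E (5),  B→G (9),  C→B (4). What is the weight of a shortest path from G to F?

A few of the G→F routes:
G - E - F: 8 + 1 = 9
G - B - C - E - F: 6 + 4 + 5 + 1 = 16
G - C - E - F: 2 + 5 + 1 = 8
G - C - E - A - D - F: 2 + 5 + 3 + 2 + 4 = 16
Best route has total 8.

8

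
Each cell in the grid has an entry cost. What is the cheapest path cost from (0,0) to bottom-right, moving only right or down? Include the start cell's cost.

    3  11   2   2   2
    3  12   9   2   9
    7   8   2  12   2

31

Best path: r0c0 r0c1 r0c2 r0c3 r0c4 r1c4 r2c4
Cost: 3 + 11 + 2 + 2 + 2 + 9 + 2 = 31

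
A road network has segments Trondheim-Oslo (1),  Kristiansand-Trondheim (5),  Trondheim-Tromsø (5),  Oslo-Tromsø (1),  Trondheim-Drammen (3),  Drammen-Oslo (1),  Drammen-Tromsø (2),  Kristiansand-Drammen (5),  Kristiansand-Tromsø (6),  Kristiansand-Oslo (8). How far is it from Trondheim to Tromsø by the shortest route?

Comparing a few candidate routes:
Trondheim→Drammen→Tromsø: 3 + 2 = 5
Trondheim→Drammen→Oslo→Tromsø: 3 + 1 + 1 = 5
Trondheim→Kristiansand→Tromsø: 5 + 6 = 11
Trondheim→Tromsø: 5
Trondheim→Oslo→Tromsø: 1 + 1 = 2
Trondheim→Oslo→Drammen→Tromsø: 1 + 1 + 2 = 4
The minimum is 2.

2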